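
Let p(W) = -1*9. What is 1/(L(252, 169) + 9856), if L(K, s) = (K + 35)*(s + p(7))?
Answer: 1/55776 ≈ 1.7929e-5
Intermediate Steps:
p(W) = -9
L(K, s) = (-9 + s)*(35 + K) (L(K, s) = (K + 35)*(s - 9) = (35 + K)*(-9 + s) = (-9 + s)*(35 + K))
1/(L(252, 169) + 9856) = 1/((-315 - 9*252 + 35*169 + 252*169) + 9856) = 1/((-315 - 2268 + 5915 + 42588) + 9856) = 1/(45920 + 9856) = 1/55776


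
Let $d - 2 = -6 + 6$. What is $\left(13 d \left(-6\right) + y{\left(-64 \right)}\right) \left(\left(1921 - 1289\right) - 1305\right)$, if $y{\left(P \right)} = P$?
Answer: $148060$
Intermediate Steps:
$d = 2$ ($d = 2 + \left(-6 + 6\right) = 2 + 0 = 2$)
$\left(13 d \left(-6\right) + y{\left(-64 \right)}\right) \left(\left(1921 - 1289\right) - 1305\right) = \left(13 \cdot 2 \left(-6\right) - 64\right) \left(\left(1921 - 1289\right) - 1305\right) = \left(26 \left(-6\right) - 64\right) \left(\left(1921 - 1289\right) - 1305\right) = \left(-156 - 64\right) \left(632 - 1305\right) = \left(-220\right) \left(-673\right) = 148060$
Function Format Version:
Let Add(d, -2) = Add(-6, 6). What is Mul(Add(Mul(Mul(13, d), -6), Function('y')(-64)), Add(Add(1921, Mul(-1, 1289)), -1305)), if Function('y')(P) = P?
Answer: 148060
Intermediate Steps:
d = 2 (d = Add(2, Add(-6, 6)) = Add(2, 0) = 2)
Mul(Add(Mul(Mul(13, d), -6), Function('y')(-64)), Add(Add(1921, Mul(-1, 1289)), -1305)) = Mul(Add(Mul(Mul(13, 2), -6), -64), Add(Add(1921, Mul(-1, 1289)), -1305)) = Mul(Add(Mul(26, -6), -64), Add(Add(1921, -1289), -1305)) = Mul(Add(-156, -64), Add(632, -1305)) = Mul(-220, -673) = 148060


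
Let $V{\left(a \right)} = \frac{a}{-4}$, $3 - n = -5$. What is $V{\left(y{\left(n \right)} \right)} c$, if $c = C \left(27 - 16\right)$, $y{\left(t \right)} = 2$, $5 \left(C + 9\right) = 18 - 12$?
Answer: $\frac{429}{10} \approx 42.9$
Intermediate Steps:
$C = - \frac{39}{5}$ ($C = -9 + \frac{18 - 12}{5} = -9 + \frac{1}{5} \cdot 6 = -9 + \frac{6}{5} = - \frac{39}{5} \approx -7.8$)
$n = 8$ ($n = 3 - -5 = 3 + 5 = 8$)
$V{\left(a \right)} = - \frac{a}{4}$ ($V{\left(a \right)} = a \left(- \frac{1}{4}\right) = - \frac{a}{4}$)
$c = - \frac{429}{5}$ ($c = - \frac{39 \left(27 - 16\right)}{5} = \left(- \frac{39}{5}\right) 11 = - \frac{429}{5} \approx -85.8$)
$V{\left(y{\left(n \right)} \right)} c = \left(- \frac{1}{4}\right) 2 \left(- \frac{429}{5}\right) = \left(- \frac{1}{2}\right) \left(- \frac{429}{5}\right) = \frac{429}{10}$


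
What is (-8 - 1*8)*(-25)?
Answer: 400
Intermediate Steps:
(-8 - 1*8)*(-25) = (-8 - 8)*(-25) = -16*(-25) = 400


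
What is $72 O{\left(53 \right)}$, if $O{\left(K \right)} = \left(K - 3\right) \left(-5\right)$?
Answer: $-18000$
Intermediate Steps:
$O{\left(K \right)} = 15 - 5 K$ ($O{\left(K \right)} = \left(-3 + K\right) \left(-5\right) = 15 - 5 K$)
$72 O{\left(53 \right)} = 72 \left(15 - 265\right) = 72 \left(-250\right) = -18000$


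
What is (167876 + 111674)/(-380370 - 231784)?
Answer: -139775/306077 ≈ -0.45667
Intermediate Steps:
(167876 + 111674)/(-380370 - 231784) = 279550/(-612154) = 279550*(-1/612154) = -139775/306077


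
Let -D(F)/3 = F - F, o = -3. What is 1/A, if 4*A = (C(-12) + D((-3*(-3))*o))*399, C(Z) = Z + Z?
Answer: -1/2394 ≈ -0.00041771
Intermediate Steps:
C(Z) = 2*Z
D(F) = 0 (D(F) = -3*(F - F) = -3*0 = 0)
A = -2394 (A = ((2*(-12) + 0)*399)/4 = ((-24 + 0)*399)/4 = (-24*399)/4 = (1/4)*(-9576) = -2394)
1/A = 1/(-2394) = -1/2394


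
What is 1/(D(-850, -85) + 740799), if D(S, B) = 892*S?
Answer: -1/17401 ≈ -5.7468e-5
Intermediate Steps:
1/(D(-850, -85) + 740799) = 1/(892*(-850) + 740799) = 1/(-758200 + 740799) = 1/(-17401) = -1/17401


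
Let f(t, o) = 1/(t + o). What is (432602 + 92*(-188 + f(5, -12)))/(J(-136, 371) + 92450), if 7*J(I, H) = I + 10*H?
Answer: 1453525/325362 ≈ 4.4674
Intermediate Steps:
f(t, o) = 1/(o + t)
J(I, H) = I/7 + 10*H/7 (J(I, H) = (I + 10*H)/7 = I/7 + 10*H/7)
(432602 + 92*(-188 + f(5, -12)))/(J(-136, 371) + 92450) = (432602 + 92*(-188 + 1/(-12 + 5)))/(((1/7)*(-136) + (10/7)*371) + 92450) = (432602 + 92*(-188 + 1/(-7)))/((-136/7 + 530) + 92450) = (432602 + 92*(-188 - 1/7))/(3574/7 + 92450) = (432602 + 92*(-1317/7))/(650724/7) = (432602 - 121164/7)*(7/650724) = (2907050/7)*(7/650724) = 1453525/325362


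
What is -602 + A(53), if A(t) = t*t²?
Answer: 148275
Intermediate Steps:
A(t) = t³
-602 + A(53) = -602 + 53³ = -602 + 148877 = 148275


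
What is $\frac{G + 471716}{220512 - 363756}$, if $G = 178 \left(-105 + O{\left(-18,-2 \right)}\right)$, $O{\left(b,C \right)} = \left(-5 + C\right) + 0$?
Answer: $- \frac{112945}{35811} \approx -3.1539$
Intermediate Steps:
$O{\left(b,C \right)} = -5 + C$
$G = -19936$ ($G = 178 \left(-105 - 7\right) = 178 \left(-112\right) = -19936$)
$\frac{G + 471716}{220512 - 363756} = \frac{-19936 + 471716}{220512 - 363756} = \frac{451780}{-143244} = 451780 \left(- \frac{1}{143244}\right) = - \frac{112945}{35811}$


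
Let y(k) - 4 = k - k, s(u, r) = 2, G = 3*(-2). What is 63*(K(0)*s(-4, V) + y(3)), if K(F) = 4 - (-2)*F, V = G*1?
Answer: 756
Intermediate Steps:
G = -6
V = -6 (V = -6*1 = -6)
y(k) = 4 (y(k) = 4 + (k - k) = 4 + 0 = 4)
K(F) = 4 + 2*F
63*(K(0)*s(-4, V) + y(3)) = 63*((4 + 2*0)*2 + 4) = 63*((4 + 0)*2 + 4) = 63*(4*2 + 4) = 63*(8 + 4) = 63*12 = 756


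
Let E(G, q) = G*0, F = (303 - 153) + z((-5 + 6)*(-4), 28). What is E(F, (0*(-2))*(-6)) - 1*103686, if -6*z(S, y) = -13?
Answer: -103686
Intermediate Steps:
z(S, y) = 13/6 (z(S, y) = -⅙*(-13) = 13/6)
F = 913/6 (F = (303 - 153) + 13/6 = 150 + 13/6 = 913/6 ≈ 152.17)
E(G, q) = 0
E(F, (0*(-2))*(-6)) - 1*103686 = 0 - 1*103686 = 0 - 103686 = -103686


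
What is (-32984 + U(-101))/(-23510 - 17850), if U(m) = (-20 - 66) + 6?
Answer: 4133/5170 ≈ 0.79942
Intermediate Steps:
U(m) = -80 (U(m) = -86 + 6 = -80)
(-32984 + U(-101))/(-23510 - 17850) = (-32984 - 80)/(-23510 - 17850) = -33064/(-41360) = -33064*(-1/41360) = 4133/5170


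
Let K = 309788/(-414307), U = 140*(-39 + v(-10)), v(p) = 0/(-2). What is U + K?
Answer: -2262426008/414307 ≈ -5460.8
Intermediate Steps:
v(p) = 0 (v(p) = 0*(-1/2) = 0)
U = -5460 (U = 140*(-39 + 0) = 140*(-39) = -5460)
K = -309788/414307 (K = 309788*(-1/414307) = -309788/414307 ≈ -0.74773)
U + K = -5460 - 309788/414307 = -2262426008/414307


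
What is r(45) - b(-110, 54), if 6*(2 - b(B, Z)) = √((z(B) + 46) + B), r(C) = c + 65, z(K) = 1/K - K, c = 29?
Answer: 92 + √556490/660 ≈ 93.130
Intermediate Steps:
r(C) = 94 (r(C) = 29 + 65 = 94)
b(B, Z) = 2 - √(46 + 1/B)/6 (b(B, Z) = 2 - √(((1/B - B) + 46) + B)/6 = 2 - √((46 + 1/B - B) + B)/6 = 2 - √(46 + 1/B)/6)
r(45) - b(-110, 54) = 94 - (2 - √(46 + 1/(-110))/6) = 94 - (2 - √(46 - 1/110)/6) = 94 - (2 - √556490/660) = 94 + (-2 + √556490/660) = 92 + √556490/660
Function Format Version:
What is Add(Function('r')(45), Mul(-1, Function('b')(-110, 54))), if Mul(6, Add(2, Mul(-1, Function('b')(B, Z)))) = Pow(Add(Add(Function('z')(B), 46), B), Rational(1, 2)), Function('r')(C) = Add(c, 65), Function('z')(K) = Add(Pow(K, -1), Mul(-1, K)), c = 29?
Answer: Add(92, Mul(Rational(1, 660), Pow(556490, Rational(1, 2)))) ≈ 93.130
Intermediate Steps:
Function('r')(C) = 94 (Function('r')(C) = Add(29, 65) = 94)
Function('b')(B, Z) = Add(2, Mul(Rational(-1, 6), Pow(Add(46, Pow(B, -1)), Rational(1, 2)))) (Function('b')(B, Z) = Add(2, Mul(Rational(-1, 6), Pow(Add(Add(Add(Pow(B, -1), Mul(-1, B)), 46), B), Rational(1, 2)))) = Add(2, Mul(Rational(-1, 6), Pow(Add(Add(46, Pow(B, -1), Mul(-1, B)), B), Rational(1, 2)))) = Add(2, Mul(Rational(-1, 6), Pow(Add(46, Pow(B, -1)), Rational(1, 2)))))
Add(Function('r')(45), Mul(-1, Function('b')(-110, 54))) = Add(94, Mul(-1, Add(2, Mul(Rational(-1, 6), Pow(Add(46, Pow(-110, -1)), Rational(1, 2)))))) = Add(94, Mul(-1, Add(2, Mul(Rational(-1, 6), Pow(Add(46, Rational(-1, 110)), Rational(1, 2)))))) = Add(94, Mul(-1, Add(2, Mul(Rational(-1, 6), Pow(Rational(5059, 110), Rational(1, 2)))))) = Add(94, Mul(-1, Add(2, Mul(Rational(-1, 6), Mul(Rational(1, 110), Pow(556490, Rational(1, 2))))))) = Add(94, Mul(-1, Add(2, Mul(Rational(-1, 660), Pow(556490, Rational(1, 2)))))) = Add(94, Add(-2, Mul(Rational(1, 660), Pow(556490, Rational(1, 2))))) = Add(92, Mul(Rational(1, 660), Pow(556490, Rational(1, 2))))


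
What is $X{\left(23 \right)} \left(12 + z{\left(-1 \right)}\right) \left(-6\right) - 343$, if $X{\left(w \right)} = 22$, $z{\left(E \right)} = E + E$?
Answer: $-1663$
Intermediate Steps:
$z{\left(E \right)} = 2 E$
$X{\left(23 \right)} \left(12 + z{\left(-1 \right)}\right) \left(-6\right) - 343 = 22 \left(12 + 2 \left(-1\right)\right) \left(-6\right) - 343 = 22 \left(12 - 2\right) \left(-6\right) - 343 = 22 \cdot 10 \left(-6\right) - 343 = 22 \left(-60\right) - 343 = -1320 - 343 = -1663$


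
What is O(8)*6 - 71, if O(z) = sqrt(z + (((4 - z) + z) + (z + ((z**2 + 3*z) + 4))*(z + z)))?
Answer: -71 + 12*sqrt(403) ≈ 169.90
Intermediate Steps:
O(z) = sqrt(4 + z + 2*z*(4 + z**2 + 4*z)) (O(z) = sqrt(z + (4 + (z + (4 + z**2 + 3*z))*(2*z))) = sqrt(z + (4 + (4 + z**2 + 4*z)*(2*z))) = sqrt(z + (4 + 2*z*(4 + z**2 + 4*z))) = sqrt(4 + z + 2*z*(4 + z**2 + 4*z)))
O(8)*6 - 71 = sqrt(4 + 2*8**3 + 8*8**2 + 9*8)*6 - 71 = sqrt(4 + 2*512 + 8*64 + 72)*6 - 71 = sqrt(4 + 1024 + 512 + 72)*6 - 71 = sqrt(1612)*6 - 71 = (2*sqrt(403))*6 - 71 = 12*sqrt(403) - 71 = -71 + 12*sqrt(403)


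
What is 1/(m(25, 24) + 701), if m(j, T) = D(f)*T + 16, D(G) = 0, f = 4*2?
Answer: 1/717 ≈ 0.0013947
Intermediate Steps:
f = 8
m(j, T) = 16 (m(j, T) = 0*T + 16 = 0 + 16 = 16)
1/(m(25, 24) + 701) = 1/(16 + 701) = 1/717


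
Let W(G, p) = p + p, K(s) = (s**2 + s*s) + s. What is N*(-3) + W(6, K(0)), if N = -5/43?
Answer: 15/43 ≈ 0.34884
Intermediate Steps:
N = -5/43 (N = -5*1/43 = -5/43 ≈ -0.11628)
K(s) = s + 2*s**2 (K(s) = (s**2 + s**2) + s = 2*s**2 + s = s + 2*s**2)
W(G, p) = 2*p
N*(-3) + W(6, K(0)) = -5/43*(-3) + 2*(0*(1 + 2*0)) = 15/43 + 2*(0*(1 + 0)) = 15/43 + 2*(0*1) = 15/43 + 2*0 = 15/43 + 0 = 15/43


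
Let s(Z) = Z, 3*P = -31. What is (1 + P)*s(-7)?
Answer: 196/3 ≈ 65.333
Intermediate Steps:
P = -31/3 (P = (1/3)*(-31) = -31/3 ≈ -10.333)
(1 + P)*s(-7) = (1 - 31/3)*(-7) = -28/3*(-7) = 196/3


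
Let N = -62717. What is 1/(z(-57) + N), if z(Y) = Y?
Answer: -1/62774 ≈ -1.5930e-5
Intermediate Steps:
1/(z(-57) + N) = 1/(-57 - 62717) = 1/(-62774) = -1/62774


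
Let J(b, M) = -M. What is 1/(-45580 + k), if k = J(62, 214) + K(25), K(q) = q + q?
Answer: -1/45744 ≈ -2.1861e-5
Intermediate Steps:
K(q) = 2*q
k = -164 (k = -1*214 + 2*25 = -214 + 50 = -164)
1/(-45580 + k) = 1/(-45580 - 164) = 1/(-45744) = -1/45744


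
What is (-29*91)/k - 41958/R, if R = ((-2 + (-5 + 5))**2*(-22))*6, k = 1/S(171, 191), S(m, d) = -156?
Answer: 36235185/88 ≈ 4.1176e+5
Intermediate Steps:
k = -1/156 (k = 1/(-156) = -1/156 ≈ -0.0064103)
R = -528 (R = ((-2 + 0)**2*(-22))*6 = ((-2)**2*(-22))*6 = (4*(-22))*6 = -88*6 = -528)
(-29*91)/k - 41958/R = (-29*91)/(-1/156) - 41958/(-528) = -2639*(-156) - 41958*(-1/528) = 411684 + 6993/88 = 36235185/88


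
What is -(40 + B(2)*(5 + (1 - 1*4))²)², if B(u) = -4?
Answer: -576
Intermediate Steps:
-(40 + B(2)*(5 + (1 - 1*4))²)² = -(40 - 4*(5 + (1 - 1*4))²)² = -(40 - 4*(5 + (1 - 4))²)² = -(40 - 4*(5 - 3)²)² = -(40 - 4*2²)² = -(40 - 4*4)² = -(40 - 16)² = -1*24² = -1*576 = -576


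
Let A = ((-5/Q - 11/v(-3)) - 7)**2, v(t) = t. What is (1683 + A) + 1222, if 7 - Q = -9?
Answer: 6723745/2304 ≈ 2918.3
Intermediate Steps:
Q = 16 (Q = 7 - 1*(-9) = 7 + 9 = 16)
A = 30625/2304 (A = ((-5/16 - 11/(-3)) - 7)**2 = ((-5*1/16 - 11*(-1/3)) - 7)**2 = ((-5/16 + 11/3) - 7)**2 = (161/48 - 7)**2 = (-175/48)**2 = 30625/2304 ≈ 13.292)
(1683 + A) + 1222 = (1683 + 30625/2304) + 1222 = 3908257/2304 + 1222 = 6723745/2304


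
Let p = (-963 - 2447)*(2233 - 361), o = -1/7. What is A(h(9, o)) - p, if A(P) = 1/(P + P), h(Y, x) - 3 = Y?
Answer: 153204481/24 ≈ 6.3835e+6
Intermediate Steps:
o = -1/7 (o = -1*1/7 = -1/7 ≈ -0.14286)
h(Y, x) = 3 + Y
p = -6383520 (p = -3410*1872 = -6383520)
A(P) = 1/(2*P)
A(h(9, o)) - p = 1/(2*(3 + 9)) - 1*(-6383520) = (1/2)/12 + 6383520 = (1/2)*(1/12) + 6383520 = 1/24 + 6383520 = 153204481/24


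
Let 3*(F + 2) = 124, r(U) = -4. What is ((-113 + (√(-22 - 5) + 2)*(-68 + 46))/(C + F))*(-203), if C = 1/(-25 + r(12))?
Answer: 2772777/3419 + 1165626*I*√3/3419 ≈ 810.99 + 590.5*I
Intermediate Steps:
F = 118/3 (F = -2 + (⅓)*124 = -2 + 124/3 = 118/3 ≈ 39.333)
C = -1/29 (C = 1/(-25 - 4) = 1/(-29) = -1/29 ≈ -0.034483)
((-113 + (√(-22 - 5) + 2)*(-68 + 46))/(C + F))*(-203) = ((-113 + (√(-22 - 5) + 2)*(-68 + 46))/(-1/29 + 118/3))*(-203) = ((-113 + (√(-27) + 2)*(-22))/(3419/87))*(-203) = ((-113 + (3*I*√3 + 2)*(-22))*(87/3419))*(-203) = ((-113 + (2 + 3*I*√3)*(-22))*(87/3419))*(-203) = ((-113 + (-44 - 66*I*√3))*(87/3419))*(-203) = ((-157 - 66*I*√3)*(87/3419))*(-203) = (-13659/3419 - 5742*I*√3/3419)*(-203) = 2772777/3419 + 1165626*I*√3/3419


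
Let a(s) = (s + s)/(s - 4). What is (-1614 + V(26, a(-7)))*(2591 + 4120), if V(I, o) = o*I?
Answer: -116704290/11 ≈ -1.0609e+7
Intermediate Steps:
a(s) = 2*s/(-4 + s) (a(s) = (2*s)/(-4 + s) = 2*s/(-4 + s))
V(I, o) = I*o
(-1614 + V(26, a(-7)))*(2591 + 4120) = (-1614 + 26*(2*(-7)/(-4 - 7)))*(2591 + 4120) = (-1614 + 26*(2*(-7)/(-11)))*6711 = (-1614 + 26*(2*(-7)*(-1/11)))*6711 = (-1614 + 26*(14/11))*6711 = (-1614 + 364/11)*6711 = -17390/11*6711 = -116704290/11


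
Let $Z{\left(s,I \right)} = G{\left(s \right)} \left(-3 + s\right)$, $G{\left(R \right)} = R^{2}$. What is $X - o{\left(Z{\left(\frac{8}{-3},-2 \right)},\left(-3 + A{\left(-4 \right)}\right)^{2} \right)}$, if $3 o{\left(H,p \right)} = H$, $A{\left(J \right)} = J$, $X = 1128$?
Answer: $\frac{92456}{81} \approx 1141.4$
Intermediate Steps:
$Z{\left(s,I \right)} = s^{2} \left(-3 + s\right)$
$o{\left(H,p \right)} = \frac{H}{3}$
$X - o{\left(Z{\left(\frac{8}{-3},-2 \right)},\left(-3 + A{\left(-4 \right)}\right)^{2} \right)} = 1128 - \frac{\left(\frac{8}{-3}\right)^{2} \left(-3 + \frac{8}{-3}\right)}{3} = 1128 - \frac{\left(8 \left(- \frac{1}{3}\right)\right)^{2} \left(-3 + 8 \left(- \frac{1}{3}\right)\right)}{3} = 1128 - \frac{\left(- \frac{8}{3}\right)^{2} \left(-3 - \frac{8}{3}\right)}{3} = 1128 - \frac{\frac{64}{9} \left(- \frac{17}{3}\right)}{3} = 1128 - \frac{1}{3} \left(- \frac{1088}{27}\right) = 1128 - - \frac{1088}{81} = 1128 + \frac{1088}{81} = \frac{92456}{81}$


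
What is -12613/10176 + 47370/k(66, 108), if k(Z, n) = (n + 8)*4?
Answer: 29761543/295104 ≈ 100.85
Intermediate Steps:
k(Z, n) = 32 + 4*n (k(Z, n) = (8 + n)*4 = 32 + 4*n)
-12613/10176 + 47370/k(66, 108) = -12613/10176 + 47370/(32 + 4*108) = -12613*1/10176 + 47370/(32 + 432) = -12613/10176 + 47370/464 = -12613/10176 + 47370*(1/464) = -12613/10176 + 23685/232 = 29761543/295104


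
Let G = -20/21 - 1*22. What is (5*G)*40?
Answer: -96400/21 ≈ -4590.5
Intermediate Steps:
G = -482/21 (G = -20*1/21 - 22 = -20/21 - 22 = -482/21 ≈ -22.952)
(5*G)*40 = (5*(-482/21))*40 = -2410/21*40 = -96400/21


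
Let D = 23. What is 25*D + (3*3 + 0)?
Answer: 584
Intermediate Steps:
25*D + (3*3 + 0) = 25*23 + (3*3 + 0) = 575 + (9 + 0) = 575 + 9 = 584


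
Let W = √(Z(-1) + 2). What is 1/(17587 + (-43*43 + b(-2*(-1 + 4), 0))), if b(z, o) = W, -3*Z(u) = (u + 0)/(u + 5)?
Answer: 188856/2972215703 - 10*√3/2972215703 ≈ 6.3535e-5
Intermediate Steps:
Z(u) = -u/(3*(5 + u)) (Z(u) = -(u + 0)/(3*(u + 5)) = -u/(3*(5 + u)))
W = 5*√3/6 (W = √(-1*(-1)/(15 + 3*(-1)) + 2) = √(-1*(-1)/(15 - 3) + 2) = √(-1*(-1)/12 + 2) = √(-1*(-1)*1/12 + 2) = √(1/12 + 2) = √(25/12) = 5*√3/6 ≈ 1.4434)
b(z, o) = 5*√3/6
1/(17587 + (-43*43 + b(-2*(-1 + 4), 0))) = 1/(17587 + (-43*43 + 5*√3/6)) = 1/(17587 + (-1849 + 5*√3/6)) = 1/(15738 + 5*√3/6)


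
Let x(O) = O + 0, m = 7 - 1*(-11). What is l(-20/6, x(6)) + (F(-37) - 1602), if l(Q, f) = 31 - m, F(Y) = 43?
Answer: -1546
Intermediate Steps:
m = 18 (m = 7 + 11 = 18)
x(O) = O
l(Q, f) = 13 (l(Q, f) = 31 - 1*18 = 31 - 18 = 13)
l(-20/6, x(6)) + (F(-37) - 1602) = 13 + (43 - 1602) = 13 - 1559 = -1546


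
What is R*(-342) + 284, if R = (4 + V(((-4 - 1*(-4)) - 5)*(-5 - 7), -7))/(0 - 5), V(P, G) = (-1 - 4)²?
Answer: 11338/5 ≈ 2267.6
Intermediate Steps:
V(P, G) = 25 (V(P, G) = (-5)² = 25)
R = -29/5 (R = (4 + 25)/(0 - 5) = 29/(-5) = 29*(-⅕) = -29/5 ≈ -5.8000)
R*(-342) + 284 = -29/5*(-342) + 284 = 9918/5 + 284 = 11338/5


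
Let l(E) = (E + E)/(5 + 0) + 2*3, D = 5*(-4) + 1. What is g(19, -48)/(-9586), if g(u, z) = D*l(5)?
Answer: 76/4793 ≈ 0.015856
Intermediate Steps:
D = -19 (D = -20 + 1 = -19)
l(E) = 6 + 2*E/5 (l(E) = (2*E)/5 + 6 = (2*E)*(1/5) + 6 = 2*E/5 + 6 = 6 + 2*E/5)
g(u, z) = -152 (g(u, z) = -19*(6 + (2/5)*5) = -19*(6 + 2) = -19*8 = -152)
g(19, -48)/(-9586) = -152/(-9586) = -152*(-1/9586) = 76/4793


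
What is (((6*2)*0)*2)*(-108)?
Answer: 0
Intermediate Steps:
(((6*2)*0)*2)*(-108) = ((12*0)*2)*(-108) = (0*2)*(-108) = 0*(-108) = 0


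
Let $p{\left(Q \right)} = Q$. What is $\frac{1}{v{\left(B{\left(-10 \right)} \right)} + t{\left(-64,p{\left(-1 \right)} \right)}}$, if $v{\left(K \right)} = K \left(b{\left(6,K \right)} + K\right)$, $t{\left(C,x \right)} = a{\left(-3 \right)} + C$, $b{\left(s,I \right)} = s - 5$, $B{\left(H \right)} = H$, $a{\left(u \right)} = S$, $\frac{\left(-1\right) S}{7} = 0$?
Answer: $\frac{1}{26} \approx 0.038462$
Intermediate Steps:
$S = 0$ ($S = \left(-7\right) 0 = 0$)
$a{\left(u \right)} = 0$
$b{\left(s,I \right)} = -5 + s$
$t{\left(C,x \right)} = C$ ($t{\left(C,x \right)} = 0 + C = C$)
$v{\left(K \right)} = K \left(1 + K\right)$ ($v{\left(K \right)} = K \left(\left(-5 + 6\right) + K\right) = K \left(1 + K\right)$)
$\frac{1}{v{\left(B{\left(-10 \right)} \right)} + t{\left(-64,p{\left(-1 \right)} \right)}} = \frac{1}{- 10 \left(1 - 10\right) - 64} = \frac{1}{\left(-10\right) \left(-9\right) - 64} = \frac{1}{90 - 64} = \frac{1}{26}$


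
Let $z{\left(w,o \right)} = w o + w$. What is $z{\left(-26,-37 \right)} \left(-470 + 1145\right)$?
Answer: $631800$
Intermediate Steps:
$z{\left(w,o \right)} = w + o w$ ($z{\left(w,o \right)} = o w + w = w + o w$)
$z{\left(-26,-37 \right)} \left(-470 + 1145\right) = - 26 \left(1 - 37\right) \left(-470 + 1145\right) = \left(-26\right) \left(-36\right) 675 = 936 \cdot 675 = 631800$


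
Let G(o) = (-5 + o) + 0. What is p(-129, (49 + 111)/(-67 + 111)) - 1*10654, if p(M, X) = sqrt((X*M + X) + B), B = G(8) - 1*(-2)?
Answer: -10654 + I*sqrt(55715)/11 ≈ -10654.0 + 21.458*I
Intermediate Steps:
G(o) = -5 + o
B = 5 (B = (-5 + 8) - 1*(-2) = 3 + 2 = 5)
p(M, X) = sqrt(5 + X + M*X) (p(M, X) = sqrt((X*M + X) + 5) = sqrt((M*X + X) + 5) = sqrt((X + M*X) + 5) = sqrt(5 + X + M*X))
p(-129, (49 + 111)/(-67 + 111)) - 1*10654 = sqrt(5 + (49 + 111)/(-67 + 111) - 129*(49 + 111)/(-67 + 111)) - 1*10654 = sqrt(5 + 160/44 - 20640/44) - 10654 = sqrt(5 + 160*(1/44) - 20640/44) - 10654 = sqrt(5 + 40/11 - 129*40/11) - 10654 = sqrt(5 + 40/11 - 5160/11) - 10654 = sqrt(-5065/11) - 10654 = I*sqrt(55715)/11 - 10654 = -10654 + I*sqrt(55715)/11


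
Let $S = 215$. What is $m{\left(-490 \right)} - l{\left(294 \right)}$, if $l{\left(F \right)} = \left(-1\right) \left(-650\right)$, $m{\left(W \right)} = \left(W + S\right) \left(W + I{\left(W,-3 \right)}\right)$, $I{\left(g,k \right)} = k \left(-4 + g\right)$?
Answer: $-273450$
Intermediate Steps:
$m{\left(W \right)} = \left(12 - 2 W\right) \left(215 + W\right)$ ($m{\left(W \right)} = \left(W + 215\right) \left(W - 3 \left(-4 + W\right)\right) = \left(215 + W\right) \left(W - \left(-12 + 3 W\right)\right) = \left(215 + W\right) \left(12 - 2 W\right) = \left(12 - 2 W\right) \left(215 + W\right)$)
$l{\left(F \right)} = 650$
$m{\left(-490 \right)} - l{\left(294 \right)} = \left(2580 - -204820 - 2 \left(-490\right)^{2}\right) - 650 = \left(2580 + 204820 - 480200\right) - 650 = -272800 - 650 = -273450$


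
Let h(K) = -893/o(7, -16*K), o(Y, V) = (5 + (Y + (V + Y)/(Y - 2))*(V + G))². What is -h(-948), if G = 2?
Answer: 893/2129558991651025 ≈ 4.1934e-13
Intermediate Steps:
o(Y, V) = (5 + (2 + V)*(Y + (V + Y)/(-2 + Y)))² (o(Y, V) = (5 + (Y + (V + Y)/(Y - 2))*(V + 2))² = (5 + (Y + (V + Y)/(-2 + Y))*(2 + V))² = (5 + (2 + V)*(Y + (V + Y)/(-2 + Y)))²)
h(K) = -22325/(109 - 704*K + 256*K²)² (h(K) = -893*(-2 + 7)²/(-10 + (-16*K)² + 2*(-16*K) + 2*7² + 3*7 - 16*K*7² - 1*(-16*K)*7)² = -893*25/(-10 + 256*K² - 32*K + 2*49 + 21 - 16*K*49 + 112*K)² = -893*25/(-10 + 256*K² - 32*K + 98 + 21 - 784*K + 112*K)² = -893*25/(109 - 704*K + 256*K²)² = -22325/(109 - 704*K + 256*K²)²)
-h(-948) = -(-22325)/(109 - 704*(-948) + 256*(-948)²)² = -(-22325)/(109 + 667392 + 256*898704)² = -(-22325)/(109 + 667392 + 230068224)² = -(-22325)/230735725² = -(-22325)/53238974791275625 = -1*(-893/2129558991651025) = 893/2129558991651025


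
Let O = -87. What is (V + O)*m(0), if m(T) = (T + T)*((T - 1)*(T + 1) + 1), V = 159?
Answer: 0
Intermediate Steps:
m(T) = 2*T*(1 + (1 + T)*(-1 + T)) (m(T) = (2*T)*((-1 + T)*(1 + T) + 1) = (2*T)*((1 + T)*(-1 + T) + 1) = (2*T)*(1 + (1 + T)*(-1 + T)) = 2*T*(1 + (1 + T)*(-1 + T)))
(V + O)*m(0) = (159 - 87)*(2*0**3) = 72*(2*0) = 72*0 = 0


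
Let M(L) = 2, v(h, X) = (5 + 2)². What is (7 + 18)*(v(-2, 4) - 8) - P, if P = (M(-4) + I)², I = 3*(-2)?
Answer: 1009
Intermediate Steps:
v(h, X) = 49 (v(h, X) = 7² = 49)
I = -6
P = 16 (P = (2 - 6)² = (-4)² = 16)
(7 + 18)*(v(-2, 4) - 8) - P = (7 + 18)*(49 - 8) - 1*16 = 25*41 - 16 = 1025 - 16 = 1009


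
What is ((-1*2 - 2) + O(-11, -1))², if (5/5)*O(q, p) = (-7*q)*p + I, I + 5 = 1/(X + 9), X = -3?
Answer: 265225/36 ≈ 7367.4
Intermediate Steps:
I = -29/6 (I = -5 + 1/(-3 + 9) = -5 + 1/6 = -5 + ⅙ = -29/6 ≈ -4.8333)
O(q, p) = -29/6 - 7*p*q (O(q, p) = (-7*q)*p - 29/6 = -7*p*q - 29/6 = -29/6 - 7*p*q)
((-1*2 - 2) + O(-11, -1))² = ((-1*2 - 2) + (-29/6 - 7*(-1)*(-11)))² = ((-2 - 2) + (-29/6 - 77))² = (-4 - 491/6)² = (-515/6)² = 265225/36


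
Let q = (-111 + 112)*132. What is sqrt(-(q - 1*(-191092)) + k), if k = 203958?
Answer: sqrt(12734) ≈ 112.84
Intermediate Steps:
q = 132 (q = 1*132 = 132)
sqrt(-(q - 1*(-191092)) + k) = sqrt(-(132 - 1*(-191092)) + 203958) = sqrt(-(132 + 191092) + 203958) = sqrt(-1*191224 + 203958) = sqrt(-191224 + 203958) = sqrt(12734)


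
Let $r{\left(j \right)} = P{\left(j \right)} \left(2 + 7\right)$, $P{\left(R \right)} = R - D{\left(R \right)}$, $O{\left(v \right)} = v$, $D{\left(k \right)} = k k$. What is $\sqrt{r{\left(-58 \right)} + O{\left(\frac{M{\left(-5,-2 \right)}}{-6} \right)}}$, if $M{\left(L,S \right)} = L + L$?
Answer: $\frac{i \sqrt{277167}}{3} \approx 175.49 i$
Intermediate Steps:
$M{\left(L,S \right)} = 2 L$
$D{\left(k \right)} = k^{2}$
$P{\left(R \right)} = R - R^{2}$
$r{\left(j \right)} = 9 j \left(1 - j\right)$ ($r{\left(j \right)} = j \left(1 - j\right) \left(2 + 7\right) = j \left(1 - j\right) 9 = 9 j \left(1 - j\right)$)
$\sqrt{r{\left(-58 \right)} + O{\left(\frac{M{\left(-5,-2 \right)}}{-6} \right)}} = \sqrt{9 \left(-58\right) \left(1 - -58\right) + \frac{2 \left(-5\right)}{-6}} = \sqrt{9 \left(-58\right) \left(1 + 58\right) - - \frac{5}{3}} = \sqrt{9 \left(-58\right) 59 + \frac{5}{3}} = \sqrt{-30798 + \frac{5}{3}} = \sqrt{- \frac{92389}{3}} = \frac{i \sqrt{277167}}{3}$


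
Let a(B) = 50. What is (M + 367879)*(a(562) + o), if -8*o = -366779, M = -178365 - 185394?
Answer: 189097185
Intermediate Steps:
M = -363759
o = 366779/8 (o = -⅛*(-366779) = 366779/8 ≈ 45847.)
(M + 367879)*(a(562) + o) = (-363759 + 367879)*(50 + 366779/8) = 4120*(367179/8) = 189097185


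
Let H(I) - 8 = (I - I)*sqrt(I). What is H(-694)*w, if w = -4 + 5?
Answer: 8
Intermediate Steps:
w = 1
H(I) = 8 (H(I) = 8 + (I - I)*sqrt(I) = 8 + 0*sqrt(I) = 8 + 0 = 8)
H(-694)*w = 8*1 = 8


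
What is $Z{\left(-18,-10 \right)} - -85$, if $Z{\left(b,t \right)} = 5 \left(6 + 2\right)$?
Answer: $125$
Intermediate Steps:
$Z{\left(b,t \right)} = 40$ ($Z{\left(b,t \right)} = 5 \cdot 8 = 40$)
$Z{\left(-18,-10 \right)} - -85 = 40 - -85 = 40 + 85 = 125$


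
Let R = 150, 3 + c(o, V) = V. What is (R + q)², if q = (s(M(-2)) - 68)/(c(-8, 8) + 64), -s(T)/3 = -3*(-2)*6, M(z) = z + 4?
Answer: 103510276/4761 ≈ 21741.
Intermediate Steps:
c(o, V) = -3 + V
M(z) = 4 + z
s(T) = -108 (s(T) = -3*(-3*(-2))*6 = -18*6 = -3*36 = -108)
q = -176/69 (q = (-108 - 68)/((-3 + 8) + 64) = -176/(5 + 64) = -176/69 ≈ -2.5507)
(R + q)² = (150 - 176/69)² = (10174/69)² = 103510276/4761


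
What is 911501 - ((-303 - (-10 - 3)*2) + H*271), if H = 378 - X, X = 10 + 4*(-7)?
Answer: 804462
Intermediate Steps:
X = -18 (X = 10 - 28 = -18)
H = 396 (H = 378 - 1*(-18) = 378 + 18 = 396)
911501 - ((-303 - (-10 - 3)*2) + H*271) = 911501 - ((-303 - (-10 - 3)*2) + 396*271) = 911501 - ((-303 - (-13)*2) + 107316) = 911501 - ((-303 - 1*(-26)) + 107316) = 911501 - ((-303 + 26) + 107316) = 911501 - (-277 + 107316) = 911501 - 1*107039 = 911501 - 107039 = 804462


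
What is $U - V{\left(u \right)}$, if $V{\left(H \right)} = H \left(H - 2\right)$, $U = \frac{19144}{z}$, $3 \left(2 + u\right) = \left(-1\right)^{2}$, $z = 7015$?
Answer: $- \frac{213529}{63135} \approx -3.3821$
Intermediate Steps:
$u = - \frac{5}{3}$ ($u = -2 + \frac{\left(-1\right)^{2}}{3} = -2 + \frac{1}{3} \cdot 1 = -2 + \frac{1}{3} = - \frac{5}{3} \approx -1.6667$)
$U = \frac{19144}{7015} \approx 2.729$
$V{\left(H \right)} = H \left(-2 + H\right)$
$U - V{\left(u \right)} = \frac{19144}{7015} - - \frac{5 \left(-2 - \frac{5}{3}\right)}{3} = \frac{19144}{7015} - \left(- \frac{5}{3}\right) \left(- \frac{11}{3}\right) = \frac{19144}{7015} - \frac{55}{9} = - \frac{213529}{63135}$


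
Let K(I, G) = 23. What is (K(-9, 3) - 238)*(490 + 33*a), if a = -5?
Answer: -69875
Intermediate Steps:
(K(-9, 3) - 238)*(490 + 33*a) = (23 - 238)*(490 + 33*(-5)) = -215*(490 - 165) = -215*325 = -69875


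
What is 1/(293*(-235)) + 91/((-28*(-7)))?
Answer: 895087/1927940 ≈ 0.46427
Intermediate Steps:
1/(293*(-235)) + 91/((-28*(-7))) = (1/293)*(-1/235) + 91/196 = -1/68855 + 91*(1/196) = -1/68855 + 13/28 = 895087/1927940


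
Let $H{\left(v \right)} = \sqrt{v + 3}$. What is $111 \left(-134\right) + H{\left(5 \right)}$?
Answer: $-14874 + 2 \sqrt{2} \approx -14871.0$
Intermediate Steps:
$H{\left(v \right)} = \sqrt{3 + v}$
$111 \left(-134\right) + H{\left(5 \right)} = 111 \left(-134\right) + \sqrt{3 + 5} = -14874 + \sqrt{8} = -14874 + 2 \sqrt{2}$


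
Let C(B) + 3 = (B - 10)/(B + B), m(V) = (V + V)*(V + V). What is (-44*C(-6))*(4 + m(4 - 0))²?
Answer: 1017280/3 ≈ 3.3909e+5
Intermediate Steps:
m(V) = 4*V² (m(V) = (2*V)*(2*V) = 4*V²)
C(B) = -3 + (-10 + B)/(2*B) (C(B) = -3 + (B - 10)/(B + B) = -3 + (-10 + B)/((2*B)) = -3 + (-10 + B)*(1/(2*B)) = -3 + (-10 + B)/(2*B))
(-44*C(-6))*(4 + m(4 - 0))² = (-44*(-5/2 - 5/(-6)))*(4 + 4*(4 - 0)²)² = (-44*(-5/2 - 5*(-⅙)))*(4 + 4*(4 - 1*0)²)² = (-44*(-5/2 + ⅚))*(4 + 4*(4 + 0)²)² = (-44*(-5/3))*(4 + 4*4²)² = 220*(4 + 4*16)²/3 = 220*(4 + 64)²/3 = (220/3)*68² = (220/3)*4624 = 1017280/3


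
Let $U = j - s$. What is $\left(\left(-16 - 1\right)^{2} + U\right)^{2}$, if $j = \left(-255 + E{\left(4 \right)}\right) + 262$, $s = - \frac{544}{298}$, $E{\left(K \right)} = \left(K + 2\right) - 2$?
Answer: $\frac{2022480784}{22201} \approx 91099.0$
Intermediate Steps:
$E{\left(K \right)} = K$ ($E{\left(K \right)} = \left(2 + K\right) - 2 = K$)
$s = - \frac{272}{149}$ ($s = \left(-544\right) \frac{1}{298} = - \frac{272}{149} \approx -1.8255$)
$j = 11$ ($j = \left(-255 + 4\right) + 262 = -251 + 262 = 11$)
$U = \frac{1911}{149}$ ($U = 11 - - \frac{272}{149} = 11 + \frac{272}{149} = \frac{1911}{149} \approx 12.826$)
$\left(\left(-16 - 1\right)^{2} + U\right)^{2} = \left(\left(-16 - 1\right)^{2} + \frac{1911}{149}\right)^{2} = \left(\left(-17\right)^{2} + \frac{1911}{149}\right)^{2} = \left(289 + \frac{1911}{149}\right)^{2} = \left(\frac{44972}{149}\right)^{2} = \frac{2022480784}{22201}$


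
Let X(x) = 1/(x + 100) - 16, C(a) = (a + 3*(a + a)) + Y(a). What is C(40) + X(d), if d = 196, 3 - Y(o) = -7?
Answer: 81105/296 ≈ 274.00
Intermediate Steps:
Y(o) = 10 (Y(o) = 3 - 1*(-7) = 3 + 7 = 10)
C(a) = 10 + 7*a (C(a) = (a + 3*(a + a)) + 10 = (a + 3*(2*a)) + 10 = (a + 6*a) + 10 = 7*a + 10 = 10 + 7*a)
X(x) = -16 + 1/(100 + x) (X(x) = 1/(100 + x) - 16 = -16 + 1/(100 + x))
C(40) + X(d) = (10 + 7*40) + (-1599 - 16*196)/(100 + 196) = (10 + 280) + (-1599 - 3136)/296 = 290 + (1/296)*(-4735) = 290 - 4735/296 = 81105/296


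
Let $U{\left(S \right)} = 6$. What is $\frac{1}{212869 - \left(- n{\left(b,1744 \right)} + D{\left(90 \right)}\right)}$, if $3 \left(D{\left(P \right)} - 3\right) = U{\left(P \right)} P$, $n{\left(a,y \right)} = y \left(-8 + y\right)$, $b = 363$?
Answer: $\frac{1}{3240270} \approx 3.0862 \cdot 10^{-7}$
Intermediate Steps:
$D{\left(P \right)} = 3 + 2 P$ ($D{\left(P \right)} = 3 + \frac{6 P}{3} = 3 + 2 P$)
$\frac{1}{212869 - \left(- n{\left(b,1744 \right)} + D{\left(90 \right)}\right)} = \frac{1}{212869 - \left(3 + 180 - 1744 \left(-8 + 1744\right)\right)} = \frac{1}{212869 + \left(1744 \cdot 1736 - \left(3 + 180\right)\right)} = \frac{1}{212869 + \left(3027584 - 183\right)} = \frac{1}{212869 + 3027401} = \frac{1}{3240270}$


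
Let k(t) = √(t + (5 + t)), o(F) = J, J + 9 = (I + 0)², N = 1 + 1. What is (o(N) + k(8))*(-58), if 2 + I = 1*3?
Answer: 464 - 58*√21 ≈ 198.21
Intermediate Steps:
I = 1 (I = -2 + 1*3 = -2 + 3 = 1)
N = 2
J = -8 (J = -9 + (1 + 0)² = -9 + 1² = -9 + 1 = -8)
o(F) = -8
k(t) = √(5 + 2*t)
(o(N) + k(8))*(-58) = (-8 + √(5 + 2*8))*(-58) = (-8 + √(5 + 16))*(-58) = (-8 + √21)*(-58) = 464 - 58*√21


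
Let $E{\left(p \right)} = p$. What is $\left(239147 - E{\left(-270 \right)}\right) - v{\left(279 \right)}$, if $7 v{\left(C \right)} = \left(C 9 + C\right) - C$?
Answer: $\frac{1673408}{7} \approx 2.3906 \cdot 10^{5}$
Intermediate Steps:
$v{\left(C \right)} = \frac{9 C}{7}$ ($v{\left(C \right)} = \frac{\left(C 9 + C\right) - C}{7} = \frac{\left(9 C + C\right) - C}{7} = \frac{10 C - C}{7} = \frac{9 C}{7}$)
$\left(239147 - E{\left(-270 \right)}\right) - v{\left(279 \right)} = \left(239147 - -270\right) - \frac{9}{7} \cdot 279 = \left(239147 + 270\right) - \frac{2511}{7} = 239417 - \frac{2511}{7} = \frac{1673408}{7}$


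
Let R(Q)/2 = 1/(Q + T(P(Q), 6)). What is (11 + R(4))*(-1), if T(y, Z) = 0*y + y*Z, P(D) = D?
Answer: -155/14 ≈ -11.071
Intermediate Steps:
T(y, Z) = Z*y (T(y, Z) = 0 + Z*y = Z*y)
R(Q) = 2/(7*Q) (R(Q) = 2/(Q + 6*Q) = 2/((7*Q)) = 2*(1/(7*Q)) = 2/(7*Q))
(11 + R(4))*(-1) = (11 + (2/7)/4)*(-1) = (11 + (2/7)*(1/4))*(-1) = (11 + 1/14)*(-1) = (155/14)*(-1) = -155/14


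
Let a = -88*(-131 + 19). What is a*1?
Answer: 9856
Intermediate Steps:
a = 9856 (a = -88*(-112) = 9856)
a*1 = 9856*1 = 9856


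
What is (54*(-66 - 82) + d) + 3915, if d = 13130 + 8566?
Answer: 17619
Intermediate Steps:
d = 21696
(54*(-66 - 82) + d) + 3915 = (54*(-66 - 82) + 21696) + 3915 = (54*(-148) + 21696) + 3915 = (-7992 + 21696) + 3915 = 13704 + 3915 = 17619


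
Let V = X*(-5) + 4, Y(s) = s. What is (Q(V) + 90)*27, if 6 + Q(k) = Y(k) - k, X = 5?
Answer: 2268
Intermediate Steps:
V = -21 (V = 5*(-5) + 4 = -25 + 4 = -21)
Q(k) = -6 (Q(k) = -6 + (k - k) = -6 + 0 = -6)
(Q(V) + 90)*27 = (-6 + 90)*27 = 84*27 = 2268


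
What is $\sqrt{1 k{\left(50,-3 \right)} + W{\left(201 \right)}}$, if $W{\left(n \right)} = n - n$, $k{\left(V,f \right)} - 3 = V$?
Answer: $\sqrt{53} \approx 7.2801$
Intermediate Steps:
$k{\left(V,f \right)} = 3 + V$
$W{\left(n \right)} = 0$
$\sqrt{1 k{\left(50,-3 \right)} + W{\left(201 \right)}} = \sqrt{1 \left(3 + 50\right) + 0} = \sqrt{1 \cdot 53 + 0} = \sqrt{53 + 0} = \sqrt{53}$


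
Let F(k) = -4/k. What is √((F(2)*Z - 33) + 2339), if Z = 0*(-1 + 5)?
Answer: √2306 ≈ 48.021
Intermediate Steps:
Z = 0 (Z = 0*4 = 0)
√((F(2)*Z - 33) + 2339) = √((-4/2*0 - 33) + 2339) = √((-4*½*0 - 33) + 2339) = √((-2*0 - 33) + 2339) = √((0 - 33) + 2339) = √(-33 + 2339) = √2306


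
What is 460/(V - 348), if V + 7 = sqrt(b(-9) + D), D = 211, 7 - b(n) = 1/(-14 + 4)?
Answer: -1633000/1258069 - 460*sqrt(21810)/1258069 ≈ -1.3520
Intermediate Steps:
b(n) = 71/10 (b(n) = 7 - 1/(-14 + 4) = 7 - 1/(-10) = 7 - 1*(-1/10) = 7 + 1/10 = 71/10)
V = -7 + sqrt(21810)/10 (V = -7 + sqrt(71/10 + 211) = -7 + sqrt(2181/10) = -7 + sqrt(21810)/10 ≈ 7.7682)
460/(V - 348) = 460/((-7 + sqrt(21810)/10) - 348) = 460/(-355 + sqrt(21810)/10)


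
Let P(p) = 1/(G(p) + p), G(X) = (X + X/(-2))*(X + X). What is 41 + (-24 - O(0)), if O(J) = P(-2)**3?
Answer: 135/8 ≈ 16.875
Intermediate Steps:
G(X) = X**2 (G(X) = (X + X*(-1/2))*(2*X) = (X - X/2)*(2*X) = (X/2)*(2*X) = X**2)
P(p) = 1/(p + p**2) (P(p) = 1/(p**2 + p) = 1/(p + p**2))
O(J) = 1/8 (O(J) = (1/((-2)*(1 - 2)))**3 = (-1/2/(-1))**3 = (-1/2*(-1))**3 = (1/2)**3 = 1/8)
41 + (-24 - O(0)) = 41 + (-24 - 1*1/8) = 41 + (-24 - 1/8) = 41 - 193/8 = 135/8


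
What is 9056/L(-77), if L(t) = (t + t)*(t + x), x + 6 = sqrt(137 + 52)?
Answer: 93956/128975 + 3396*sqrt(21)/128975 ≈ 0.84914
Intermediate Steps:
x = -6 + 3*sqrt(21) (x = -6 + sqrt(137 + 52) = -6 + sqrt(189) = -6 + 3*sqrt(21) ≈ 7.7477)
L(t) = 2*t*(-6 + t + 3*sqrt(21)) (L(t) = (t + t)*(t + (-6 + 3*sqrt(21))) = (2*t)*(-6 + t + 3*sqrt(21)) = 2*t*(-6 + t + 3*sqrt(21)))
9056/L(-77) = 9056/((2*(-77)*(-6 - 77 + 3*sqrt(21)))) = 9056/((2*(-77)*(-83 + 3*sqrt(21)))) = 9056/(12782 - 462*sqrt(21))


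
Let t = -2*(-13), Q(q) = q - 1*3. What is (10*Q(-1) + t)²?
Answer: 196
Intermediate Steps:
Q(q) = -3 + q (Q(q) = q - 3 = -3 + q)
t = 26
(10*Q(-1) + t)² = (10*(-3 - 1) + 26)² = (10*(-4) + 26)² = (-40 + 26)² = (-14)² = 196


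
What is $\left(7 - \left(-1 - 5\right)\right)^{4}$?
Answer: $28561$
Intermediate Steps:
$\left(7 - \left(-1 - 5\right)\right)^{4} = \left(7 - -6\right)^{4} = \left(7 + 6\right)^{4} = 13^{4} = 28561$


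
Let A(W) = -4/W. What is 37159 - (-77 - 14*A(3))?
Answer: 111652/3 ≈ 37217.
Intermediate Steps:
37159 - (-77 - 14*A(3)) = 37159 - (-77 - (-56)/3) = 37159 - (-77 - 14*(-4/3)) = 37159 - (-77 + 56/3) = 37159 - 1*(-175/3) = 37159 + 175/3 = 111652/3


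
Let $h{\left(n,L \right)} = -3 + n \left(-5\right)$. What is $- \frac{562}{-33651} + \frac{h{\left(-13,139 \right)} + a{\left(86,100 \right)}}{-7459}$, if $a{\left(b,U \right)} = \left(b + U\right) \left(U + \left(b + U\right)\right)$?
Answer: $- \frac{1787993000}{251002809} \approx -7.1234$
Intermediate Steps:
$h{\left(n,L \right)} = -3 - 5 n$
$a{\left(b,U \right)} = \left(U + b\right) \left(b + 2 U\right)$ ($a{\left(b,U \right)} = \left(U + b\right) \left(U + \left(U + b\right)\right) = \left(U + b\right) \left(b + 2 U\right)$)
$- \frac{562}{-33651} + \frac{h{\left(-13,139 \right)} + a{\left(86,100 \right)}}{-7459} = - \frac{562}{-33651} + \frac{\left(-3 - -65\right) + \left(86^{2} + 2 \cdot 100^{2} + 3 \cdot 100 \cdot 86\right)}{-7459} = \left(-562\right) \left(- \frac{1}{33651}\right) + \left(\left(-3 + 65\right) + \left(7396 + 2 \cdot 10000 + 25800\right)\right) \left(- \frac{1}{7459}\right) = \frac{562}{33651} + \left(62 + \left(7396 + 20000 + 25800\right)\right) \left(- \frac{1}{7459}\right) = \frac{562}{33651} + \left(62 + 53196\right) \left(- \frac{1}{7459}\right) = \frac{562}{33651} + 53258 \left(- \frac{1}{7459}\right) = \frac{562}{33651} - \frac{53258}{7459} = - \frac{1787993000}{251002809}$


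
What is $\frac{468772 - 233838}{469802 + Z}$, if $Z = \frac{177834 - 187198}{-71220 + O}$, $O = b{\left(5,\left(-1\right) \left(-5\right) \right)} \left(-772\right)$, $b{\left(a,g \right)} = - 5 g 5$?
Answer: $\frac{212111840}{424163757} \approx 0.50007$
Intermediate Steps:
$b{\left(a,g \right)} = - 25 g$
$O = 96500$ ($O = - 25 \left(\left(-1\right) \left(-5\right)\right) \left(-772\right) = \left(-25\right) 5 \left(-772\right) = \left(-125\right) \left(-772\right) = 96500$)
$Z = - \frac{2341}{6320}$ ($Z = \frac{177834 - 187198}{-71220 + 96500} = - \frac{9364}{25280} = \left(-9364\right) \frac{1}{25280} = - \frac{2341}{6320} \approx -0.37041$)
$\frac{468772 - 233838}{469802 + Z} = \frac{468772 - 233838}{469802 - \frac{2341}{6320}} = \frac{234934}{\frac{2969146299}{6320}} = 234934 \cdot \frac{6320}{2969146299} = \frac{212111840}{424163757}$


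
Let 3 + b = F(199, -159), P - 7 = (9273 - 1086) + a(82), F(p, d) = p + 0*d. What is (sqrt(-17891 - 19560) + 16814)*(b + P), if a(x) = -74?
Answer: 139825224 + 8316*I*sqrt(37451) ≈ 1.3983e+8 + 1.6093e+6*I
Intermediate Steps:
F(p, d) = p (F(p, d) = p + 0 = p)
P = 8120 (P = 7 + ((9273 - 1086) - 74) = 7 + (8187 - 74) = 7 + 8113 = 8120)
b = 196 (b = -3 + 199 = 196)
(sqrt(-17891 - 19560) + 16814)*(b + P) = (sqrt(-17891 - 19560) + 16814)*(196 + 8120) = (sqrt(-37451) + 16814)*8316 = (I*sqrt(37451) + 16814)*8316 = (16814 + I*sqrt(37451))*8316 = 139825224 + 8316*I*sqrt(37451)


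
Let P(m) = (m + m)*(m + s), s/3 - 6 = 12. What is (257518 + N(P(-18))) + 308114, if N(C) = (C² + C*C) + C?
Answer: 3923568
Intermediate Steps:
s = 54 (s = 18 + 3*12 = 18 + 36 = 54)
P(m) = 2*m*(54 + m) (P(m) = (m + m)*(m + 54) = (2*m)*(54 + m) = 2*m*(54 + m))
N(C) = C + 2*C² (N(C) = (C² + C²) + C = 2*C² + C = C + 2*C²)
(257518 + N(P(-18))) + 308114 = (257518 + (2*(-18)*(54 - 18))*(1 + 2*(2*(-18)*(54 - 18)))) + 308114 = (257518 + (2*(-18)*36)*(1 + 2*(2*(-18)*36))) + 308114 = (257518 - 1296*(1 + 2*(-1296))) + 308114 = (257518 - 1296*(1 - 2592)) + 308114 = (257518 - 1296*(-2591)) + 308114 = (257518 + 3357936) + 308114 = 3615454 + 308114 = 3923568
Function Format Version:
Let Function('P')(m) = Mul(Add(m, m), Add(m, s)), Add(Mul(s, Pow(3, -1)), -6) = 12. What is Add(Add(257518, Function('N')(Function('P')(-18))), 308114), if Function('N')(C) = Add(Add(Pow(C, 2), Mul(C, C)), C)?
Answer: 3923568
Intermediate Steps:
s = 54 (s = Add(18, Mul(3, 12)) = Add(18, 36) = 54)
Function('P')(m) = Mul(2, m, Add(54, m)) (Function('P')(m) = Mul(Add(m, m), Add(m, 54)) = Mul(Mul(2, m), Add(54, m)) = Mul(2, m, Add(54, m)))
Function('N')(C) = Add(C, Mul(2, Pow(C, 2))) (Function('N')(C) = Add(Add(Pow(C, 2), Pow(C, 2)), C) = Add(Mul(2, Pow(C, 2)), C) = Add(C, Mul(2, Pow(C, 2))))
Add(Add(257518, Function('N')(Function('P')(-18))), 308114) = Add(Add(257518, Mul(Mul(2, -18, Add(54, -18)), Add(1, Mul(2, Mul(2, -18, Add(54, -18)))))), 308114) = Add(Add(257518, Mul(Mul(2, -18, 36), Add(1, Mul(2, Mul(2, -18, 36))))), 308114) = Add(Add(257518, Mul(-1296, Add(1, Mul(2, -1296)))), 308114) = Add(Add(257518, Mul(-1296, Add(1, -2592))), 308114) = Add(Add(257518, Mul(-1296, -2591)), 308114) = Add(Add(257518, 3357936), 308114) = Add(3615454, 308114) = 3923568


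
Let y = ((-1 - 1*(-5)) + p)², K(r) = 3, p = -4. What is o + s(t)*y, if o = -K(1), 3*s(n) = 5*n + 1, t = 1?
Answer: -3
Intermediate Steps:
s(n) = ⅓ + 5*n/3 (s(n) = (5*n + 1)/3 = (1 + 5*n)/3 = ⅓ + 5*n/3)
y = 0 (y = ((-1 - 1*(-5)) - 4)² = ((-1 + 5) - 4)² = (4 - 4)² = 0² = 0)
o = -3 (o = -1*3 = -3)
o + s(t)*y = -3 + (⅓ + (5/3)*1)*0 = -3 + (⅓ + 5/3)*0 = -3 + 2*0 = -3 + 0 = -3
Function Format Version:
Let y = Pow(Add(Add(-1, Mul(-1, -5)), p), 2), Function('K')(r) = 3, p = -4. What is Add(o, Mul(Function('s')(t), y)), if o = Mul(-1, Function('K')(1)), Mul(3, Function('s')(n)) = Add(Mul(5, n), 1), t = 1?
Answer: -3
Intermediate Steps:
Function('s')(n) = Add(Rational(1, 3), Mul(Rational(5, 3), n)) (Function('s')(n) = Mul(Rational(1, 3), Add(Mul(5, n), 1)) = Mul(Rational(1, 3), Add(1, Mul(5, n))) = Add(Rational(1, 3), Mul(Rational(5, 3), n)))
y = 0 (y = Pow(Add(Add(-1, Mul(-1, -5)), -4), 2) = Pow(Add(Add(-1, 5), -4), 2) = Pow(Add(4, -4), 2) = Pow(0, 2) = 0)
o = -3 (o = Mul(-1, 3) = -3)
Add(o, Mul(Function('s')(t), y)) = Add(-3, Mul(Add(Rational(1, 3), Mul(Rational(5, 3), 1)), 0)) = Add(-3, Mul(Add(Rational(1, 3), Rational(5, 3)), 0)) = Add(-3, Mul(2, 0)) = Add(-3, 0) = -3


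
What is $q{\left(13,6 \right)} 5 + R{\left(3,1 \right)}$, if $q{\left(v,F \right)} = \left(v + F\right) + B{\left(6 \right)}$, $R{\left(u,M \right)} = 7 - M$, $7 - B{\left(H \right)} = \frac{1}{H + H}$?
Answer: $\frac{1627}{12} \approx 135.58$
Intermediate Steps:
$B{\left(H \right)} = 7 - \frac{1}{2 H}$ ($B{\left(H \right)} = 7 - \frac{1}{H + H} = 7 - \frac{1}{2 H}$)
$q{\left(v,F \right)} = \frac{83}{12} + F + v$ ($q{\left(v,F \right)} = \left(v + F\right) + \left(7 - \frac{1}{2 \cdot 6}\right) = \left(F + v\right) + \left(7 - \frac{1}{12}\right) = \left(F + v\right) + \frac{83}{12} = \frac{83}{12} + F + v$)
$q{\left(13,6 \right)} 5 + R{\left(3,1 \right)} = \left(\frac{83}{12} + 6 + 13\right) 5 + \left(7 - 1\right) = \frac{311}{12} \cdot 5 + \left(7 - 1\right) = \frac{1555}{12} + 6 = \frac{1627}{12}$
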